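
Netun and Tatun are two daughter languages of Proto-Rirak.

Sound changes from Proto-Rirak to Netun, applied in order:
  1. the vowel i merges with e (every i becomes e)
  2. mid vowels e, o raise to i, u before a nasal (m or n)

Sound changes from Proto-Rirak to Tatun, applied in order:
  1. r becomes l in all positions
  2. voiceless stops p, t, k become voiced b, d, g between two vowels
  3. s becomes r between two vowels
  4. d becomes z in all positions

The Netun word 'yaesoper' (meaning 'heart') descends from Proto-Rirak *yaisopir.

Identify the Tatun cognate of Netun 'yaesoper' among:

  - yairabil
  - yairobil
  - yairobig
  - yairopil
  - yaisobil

Tatun: *yaisopir
  yaisopir → yaisopil   [unconditioned shift]
  yaisopil → yaisobil   [intervocalic voicing]
  yaisobil → yairobil   [rhotacism]
  yairobil (rule 4 does not apply)
  giving Tatun yairobil.

yairobil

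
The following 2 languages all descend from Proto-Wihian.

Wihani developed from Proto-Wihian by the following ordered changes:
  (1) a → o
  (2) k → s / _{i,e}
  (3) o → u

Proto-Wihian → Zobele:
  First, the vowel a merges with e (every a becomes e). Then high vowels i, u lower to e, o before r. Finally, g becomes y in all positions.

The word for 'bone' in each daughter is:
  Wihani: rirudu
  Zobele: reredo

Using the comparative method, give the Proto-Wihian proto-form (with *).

Position 6: Wihani has u, Zobele has o. Taking the neighbouring segments as reconstructed: Wihani u could go back to *a or *o or *u; Zobele o can only go back to *o — the one source consistent with every daughter is *o.
Position 4: Wihani has u, Zobele has e. Taking the neighbouring segments as reconstructed: Wihani u could go back to *a or *o or *u; Zobele e could go back to *a or *e — the one source consistent with every daughter is *a.
Continuing position by position gives *rirado; check it forward:
Wihani: start from *rirado.
  rule 1 (vowel merger): rirado → rirodo
  rule 2: no change — rirodo
  rule 3 (vowel merger): rirodo → rirudu
  ⇒ Wihani rirudu
Zobele: start from *rirado.
  rule 1 (vowel merger): rirado → riredo
  rule 2 (pre-rhotic lowering): riredo → reredo
  rule 3: no change — reredo
  ⇒ Zobele reredo
No other proto-form is consistent with every reflex, so the reconstruction is *rirado.

*rirado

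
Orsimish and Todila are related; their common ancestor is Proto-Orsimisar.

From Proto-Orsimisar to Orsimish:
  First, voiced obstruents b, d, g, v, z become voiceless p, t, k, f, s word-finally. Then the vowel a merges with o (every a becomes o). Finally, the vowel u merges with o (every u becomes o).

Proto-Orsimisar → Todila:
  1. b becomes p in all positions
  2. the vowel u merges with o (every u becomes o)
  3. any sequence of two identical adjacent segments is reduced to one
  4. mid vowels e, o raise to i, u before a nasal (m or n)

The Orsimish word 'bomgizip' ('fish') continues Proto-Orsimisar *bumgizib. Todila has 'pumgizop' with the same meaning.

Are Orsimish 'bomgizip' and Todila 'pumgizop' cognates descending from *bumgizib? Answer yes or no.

no

Derive the expected Todila reflex of *bumgizib:
Todila: start from *bumgizib.
  rule 1 (unconditioned shift): bumgizib → pumgizip
  rule 2 (vowel merger): pumgizip → pomgizip
  rule 3: no change — pomgizip
  rule 4 (pre-nasal raising): pomgizip → pumgizip
  ⇒ Todila pumgizip
The regular Todila reflex would be 'pumgizip', but the attested form is 'pumgizop'. The correspondence is irregular, so they are not cognates (the Todila form has a different source).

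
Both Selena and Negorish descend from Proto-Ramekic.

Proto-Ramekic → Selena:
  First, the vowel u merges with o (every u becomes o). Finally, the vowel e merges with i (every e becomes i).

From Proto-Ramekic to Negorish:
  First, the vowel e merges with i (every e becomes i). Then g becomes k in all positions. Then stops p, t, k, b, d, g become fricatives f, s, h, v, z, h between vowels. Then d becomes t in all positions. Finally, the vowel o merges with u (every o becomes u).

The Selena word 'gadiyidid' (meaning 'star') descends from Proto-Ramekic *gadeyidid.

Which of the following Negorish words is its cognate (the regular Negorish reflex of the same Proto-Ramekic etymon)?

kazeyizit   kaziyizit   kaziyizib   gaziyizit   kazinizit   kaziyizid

kaziyizit

Negorish: *gadeyidid
  gadeyidid → gadiyidid   [vowel merger]
  gadiyidid → kadiyidid   [unconditioned shift]
  kadiyidid → kaziyizid   [intervocalic lenition]
  kaziyizid → kaziyizit   [unconditioned shift]
  kaziyizit (rule 5 does not apply)
  giving Negorish kaziyizit.
Among the options, 'kaziyizit' alone shows every Negorish change applied in order.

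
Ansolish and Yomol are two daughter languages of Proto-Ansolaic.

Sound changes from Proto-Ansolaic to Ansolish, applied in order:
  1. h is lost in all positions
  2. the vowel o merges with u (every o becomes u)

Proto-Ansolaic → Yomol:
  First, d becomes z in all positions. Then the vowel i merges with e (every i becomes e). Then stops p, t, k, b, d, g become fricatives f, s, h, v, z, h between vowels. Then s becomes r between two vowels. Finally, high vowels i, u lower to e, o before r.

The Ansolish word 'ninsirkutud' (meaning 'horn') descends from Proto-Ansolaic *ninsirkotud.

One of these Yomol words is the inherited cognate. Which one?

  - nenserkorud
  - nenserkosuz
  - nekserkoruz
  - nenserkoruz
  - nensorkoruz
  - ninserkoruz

Yomol: *ninsirkotud > ninsirkotuz > nenserkotuz > nenserkosuz > nenserkoruz  (by unconditioned shift, vowel merger, intervocalic lenition, rhotacism)
Among the options, 'nenserkoruz' alone shows every Yomol change applied in order.

nenserkoruz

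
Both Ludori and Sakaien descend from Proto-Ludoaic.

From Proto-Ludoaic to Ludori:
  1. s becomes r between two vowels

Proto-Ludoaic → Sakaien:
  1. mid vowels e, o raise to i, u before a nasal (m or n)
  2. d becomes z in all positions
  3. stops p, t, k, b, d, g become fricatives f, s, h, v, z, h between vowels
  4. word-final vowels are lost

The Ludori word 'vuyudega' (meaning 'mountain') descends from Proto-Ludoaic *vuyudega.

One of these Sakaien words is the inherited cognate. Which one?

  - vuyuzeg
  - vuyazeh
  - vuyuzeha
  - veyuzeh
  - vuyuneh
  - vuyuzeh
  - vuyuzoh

vuyuzeh

Sakaien: *vuyudega
  vuyudega (rule 1 does not apply)
  vuyudega → vuyuzega   [unconditioned shift]
  vuyuzega → vuyuzeha   [intervocalic lenition]
  vuyuzeha → vuyuzeh   [apocope]
  giving Sakaien vuyuzeh.
Among the options, 'vuyuzeh' alone shows every Sakaien change applied in order.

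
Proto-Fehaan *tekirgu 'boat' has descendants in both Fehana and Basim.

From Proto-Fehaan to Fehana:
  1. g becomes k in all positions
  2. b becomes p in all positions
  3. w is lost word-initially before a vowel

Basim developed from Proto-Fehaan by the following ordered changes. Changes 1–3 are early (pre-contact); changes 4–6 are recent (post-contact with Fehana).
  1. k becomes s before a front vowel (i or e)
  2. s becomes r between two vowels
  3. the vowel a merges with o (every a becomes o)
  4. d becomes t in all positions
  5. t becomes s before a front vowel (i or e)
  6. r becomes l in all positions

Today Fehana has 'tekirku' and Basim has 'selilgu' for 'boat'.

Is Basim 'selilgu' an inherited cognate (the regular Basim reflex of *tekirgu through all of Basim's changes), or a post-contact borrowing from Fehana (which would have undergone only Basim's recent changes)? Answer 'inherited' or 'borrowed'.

If inherited, *tekirgu would pass through all of Basim's changes:
Basim: start from *tekirgu.
  rule 1 (palatalisation): tekirgu → tesirgu
  rule 2 (rhotacism): tesirgu → terirgu
  rule 3: no change — terirgu
  rule 4: no change — terirgu
  rule 5 (palatalisation): terirgu → serirgu
  rule 6 (unconditioned shift): serirgu → selilgu
  ⇒ Basim selilgu
If borrowed from Fehana 'tekirku' after the early changes, it would undergo only the recent ones:
  rule 4 (unconditioned shift): no change (tekirku)
  rule 5 (palatalisation): tekirku → sekirku
  rule 6 (unconditioned shift): sekirku → sekilku
  ⇒ as a loan: sekilku
Basim 'selilgu' matches the inherited outcome exactly, so it is an inherited cognate, not a loan.

inherited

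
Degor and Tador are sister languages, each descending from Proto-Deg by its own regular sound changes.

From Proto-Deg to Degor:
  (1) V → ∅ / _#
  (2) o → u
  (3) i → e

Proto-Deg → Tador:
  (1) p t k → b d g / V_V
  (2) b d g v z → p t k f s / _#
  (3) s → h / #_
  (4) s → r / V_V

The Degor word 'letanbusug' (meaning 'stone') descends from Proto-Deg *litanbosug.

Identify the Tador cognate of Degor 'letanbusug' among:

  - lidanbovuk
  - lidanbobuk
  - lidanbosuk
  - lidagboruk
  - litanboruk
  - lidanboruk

Tador: *litanbosug
  litanbosug → lidanbosug   [intervocalic voicing]
  lidanbosug → lidanbosuk   [final devoicing]
  lidanbosuk (rule 3 does not apply)
  lidanbosuk → lidanboruk   [rhotacism]
  giving Tador lidanboruk.
Only 'lidanboruk' matches the regular Tador development of *litanbosug.

lidanboruk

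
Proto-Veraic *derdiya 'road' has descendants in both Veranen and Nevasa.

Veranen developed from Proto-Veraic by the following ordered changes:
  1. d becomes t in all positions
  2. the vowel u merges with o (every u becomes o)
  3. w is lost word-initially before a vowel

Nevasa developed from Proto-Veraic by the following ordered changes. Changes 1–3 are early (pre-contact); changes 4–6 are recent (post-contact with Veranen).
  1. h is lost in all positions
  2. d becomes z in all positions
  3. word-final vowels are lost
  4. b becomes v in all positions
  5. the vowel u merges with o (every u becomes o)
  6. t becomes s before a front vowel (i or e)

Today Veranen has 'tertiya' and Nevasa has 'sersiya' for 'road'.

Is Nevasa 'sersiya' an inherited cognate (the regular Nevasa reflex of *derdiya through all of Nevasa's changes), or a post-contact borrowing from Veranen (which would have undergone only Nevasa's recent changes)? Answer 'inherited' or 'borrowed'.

borrowed

If inherited, *derdiya would pass through all of Nevasa's changes:
Nevasa: *derdiya
  derdiya (rule 1 does not apply)
  derdiya → zerziya   [unconditioned shift]
  zerziya → zerziy   [apocope]
  zerziy (rule 4 does not apply)
  zerziy (rule 5 does not apply)
  zerziy (rule 6 does not apply)
  giving Nevasa zerziy.
If borrowed from Veranen 'tertiya' after the early changes, it would undergo only the recent ones:
  rule 4 (unconditioned shift): no change (tertiya)
  rule 5 (vowel merger): no change (tertiya)
  rule 6 (palatalisation): tertiya → sersiya
  ⇒ as a loan: sersiya
Nevasa 'sersiya' matches the loan outcome 'sersiya', not the inherited 'zerziy' — it skipped the early Nevasa changes, so it was borrowed from Veranen.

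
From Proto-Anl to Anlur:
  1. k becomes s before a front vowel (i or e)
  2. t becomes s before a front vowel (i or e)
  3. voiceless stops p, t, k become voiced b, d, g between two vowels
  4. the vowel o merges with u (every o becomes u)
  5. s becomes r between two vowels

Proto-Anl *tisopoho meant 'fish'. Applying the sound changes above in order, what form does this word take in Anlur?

sirubuhu

Anlur: start from *tisopoho.
  rule 1: no change — tisopoho
  rule 2 (palatalisation): tisopoho → sisopoho
  rule 3 (intervocalic voicing): sisopoho → sisoboho
  rule 4 (vowel merger): sisoboho → sisubuhu
  rule 5 (rhotacism): sisubuhu → sirubuhu
  ⇒ Anlur sirubuhu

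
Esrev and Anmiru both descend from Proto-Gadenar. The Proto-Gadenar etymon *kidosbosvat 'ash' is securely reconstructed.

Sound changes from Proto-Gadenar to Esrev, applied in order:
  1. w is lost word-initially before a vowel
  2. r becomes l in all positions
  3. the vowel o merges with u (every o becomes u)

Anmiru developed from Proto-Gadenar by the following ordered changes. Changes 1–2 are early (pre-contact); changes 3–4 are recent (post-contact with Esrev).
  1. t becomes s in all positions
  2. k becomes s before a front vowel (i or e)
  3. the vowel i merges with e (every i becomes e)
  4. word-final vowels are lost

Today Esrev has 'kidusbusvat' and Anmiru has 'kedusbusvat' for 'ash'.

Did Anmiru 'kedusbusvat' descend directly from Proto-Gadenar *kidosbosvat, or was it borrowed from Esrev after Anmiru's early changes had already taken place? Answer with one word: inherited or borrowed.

borrowed

If inherited, *kidosbosvat would pass through all of Anmiru's changes:
Anmiru: start from *kidosbosvat.
  rule 1 (unconditioned shift): kidosbosvat → kidosbosvas
  rule 2 (palatalisation): kidosbosvas → sidosbosvas
  rule 3 (vowel merger): sidosbosvas → sedosbosvas
  rule 4: no change — sedosbosvas
  ⇒ Anmiru sedosbosvas
If borrowed from Esrev 'kidusbusvat' after the early changes, it would undergo only the recent ones:
  rule 3 (vowel merger): kidusbusvat → kedusbusvat
  rule 4 (apocope): no change (kedusbusvat)
  ⇒ as a loan: kedusbusvat
Anmiru 'kedusbusvat' matches the loan outcome 'kedusbusvat', not the inherited 'sedosbosvas' — it skipped the early Anmiru changes, so it was borrowed from Esrev.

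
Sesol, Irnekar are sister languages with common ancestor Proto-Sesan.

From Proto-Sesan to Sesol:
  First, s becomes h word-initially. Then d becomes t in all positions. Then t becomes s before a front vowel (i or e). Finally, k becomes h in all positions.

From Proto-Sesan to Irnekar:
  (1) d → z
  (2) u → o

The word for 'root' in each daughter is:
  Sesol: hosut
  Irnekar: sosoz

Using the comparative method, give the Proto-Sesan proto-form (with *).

*sosud

Position 4: Sesol has u, Irnekar has o. Sesol preserves u here (none of its changes turn any other segment into u), so the proto-segment is *u.
Position 1: Sesol has h, Irnekar has s. Irnekar preserves s here (none of its changes turn any other segment into s), so the proto-segment is *s.
Continuing position by position gives *sosud; check it forward:
Sesol: *sosud
  sosud → hosud   [debuccalisation]
  hosud → hosut   [unconditioned shift]
  hosut (rule 3 does not apply)
  hosut (rule 4 does not apply)
  giving Sesol hosut.
Irnekar: start from *sosud.
  rule 1 (unconditioned shift): sosud → sosuz
  rule 2 (vowel merger): sosuz → sosoz
  ⇒ Irnekar sosoz
*sosud is the unique common source.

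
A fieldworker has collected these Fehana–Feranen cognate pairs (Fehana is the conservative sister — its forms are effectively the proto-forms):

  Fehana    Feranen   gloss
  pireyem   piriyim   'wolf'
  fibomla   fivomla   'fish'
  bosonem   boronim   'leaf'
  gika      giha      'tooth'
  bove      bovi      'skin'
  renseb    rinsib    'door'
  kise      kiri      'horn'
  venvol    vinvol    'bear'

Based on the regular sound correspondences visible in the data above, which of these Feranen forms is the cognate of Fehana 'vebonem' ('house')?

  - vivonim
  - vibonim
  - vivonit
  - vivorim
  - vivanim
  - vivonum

vivonim

renseb ~ rinsib — Fehana e corresponds to Feranen i after a consonant, before a labial obstruent.
fibomla ~ fivomla — Fehana b corresponds to Feranen v between vowels (before a back vowel).
pireyem ~ piriyim, bosonem ~ boronim — Fehana e corresponds to Feranen i after a consonant, before a nasal.
Applying these to Fehana 'vebonem':
  vebonem → vibonem   (e→i after a consonant, before a labial obstruent)
  vibonem → vivonem   (b→v between vowels (before a back vowel))
  vivonem → vivonim   (e→i after a consonant, before a nasal)
So the Feranen cognate is 'vivonim'.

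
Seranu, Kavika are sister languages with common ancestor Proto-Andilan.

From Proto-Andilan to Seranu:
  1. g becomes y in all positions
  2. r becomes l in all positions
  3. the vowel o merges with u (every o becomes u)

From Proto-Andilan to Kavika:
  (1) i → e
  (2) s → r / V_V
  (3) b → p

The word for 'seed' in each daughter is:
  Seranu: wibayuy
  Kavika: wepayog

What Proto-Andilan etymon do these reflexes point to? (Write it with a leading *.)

*wibayog

Position 3: Seranu has b, Kavika has p. Seranu preserves b here (none of its changes turn any other segment into b), so the proto-segment is *b.
Position 2: Seranu has i, Kavika has e. Seranu preserves i here (none of its changes turn any other segment into i), so the proto-segment is *i.
Position 6: Seranu has u, Kavika has o. Kavika preserves o here (none of its changes turn any other segment into o), so the proto-segment is *o.
Verify the candidate proto-form against each daughter:
Seranu: *wibayog > wibayoy > wibayuy  (by unconditioned shift, vowel merger)
Kavika: *wibayog > webayog > wepayog  (by vowel merger, unconditioned shift)
No other proto-form is consistent with every reflex, so the reconstruction is *wibayog.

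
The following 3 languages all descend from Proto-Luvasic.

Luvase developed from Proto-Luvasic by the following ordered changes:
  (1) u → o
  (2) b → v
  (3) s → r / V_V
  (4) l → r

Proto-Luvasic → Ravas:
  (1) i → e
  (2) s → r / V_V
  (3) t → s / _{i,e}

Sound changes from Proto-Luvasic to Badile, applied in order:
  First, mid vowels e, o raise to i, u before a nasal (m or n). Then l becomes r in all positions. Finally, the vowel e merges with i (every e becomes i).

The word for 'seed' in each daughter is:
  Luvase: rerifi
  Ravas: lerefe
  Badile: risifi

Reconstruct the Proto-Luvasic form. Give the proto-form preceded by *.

Position 6: Luvase has i, Ravas has e, Badile has i. Luvase preserves i here (none of its changes turn any other segment into i), so the proto-segment is *i.
Position 3: Luvase has r, Ravas has r, Badile has s. Badile preserves s here (none of its changes turn any other segment into s), so the proto-segment is *s.
Continuing position by position gives *lesifi; check it forward:
Luvase: start from *lesifi.
  rule 1: no change — lesifi
  rule 2: no change — lesifi
  rule 3 (rhotacism): lesifi → lerifi
  rule 4 (unconditioned shift): lerifi → rerifi
  ⇒ Luvase rerifi
Ravas: *lesifi > lesefe > lerefe  (by vowel merger, rhotacism)
Badile: *lesifi
  lesifi (rule 1 does not apply)
  lesifi → resifi   [unconditioned shift]
  resifi → risifi   [vowel merger]
  giving Badile risifi.
Only *lesifi yields all of Luvase rerifi, Ravas lerefe, Badile risifi.

*lesifi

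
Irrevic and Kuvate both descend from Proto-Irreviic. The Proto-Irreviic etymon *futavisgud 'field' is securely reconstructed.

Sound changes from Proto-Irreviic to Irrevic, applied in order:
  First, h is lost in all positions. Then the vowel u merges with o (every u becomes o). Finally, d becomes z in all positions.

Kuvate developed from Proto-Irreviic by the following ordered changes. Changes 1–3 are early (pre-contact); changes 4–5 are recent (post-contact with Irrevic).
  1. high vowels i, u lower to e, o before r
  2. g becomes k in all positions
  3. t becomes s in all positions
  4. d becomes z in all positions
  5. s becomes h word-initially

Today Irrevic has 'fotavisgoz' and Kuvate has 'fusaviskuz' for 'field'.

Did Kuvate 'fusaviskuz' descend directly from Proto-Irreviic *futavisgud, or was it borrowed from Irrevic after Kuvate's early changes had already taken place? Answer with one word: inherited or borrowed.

inherited

If inherited, *futavisgud would pass through all of Kuvate's changes:
Kuvate: start from *futavisgud.
  rule 1: no change — futavisgud
  rule 2 (unconditioned shift): futavisgud → futaviskud
  rule 3 (unconditioned shift): futaviskud → fusaviskud
  rule 4 (unconditioned shift): fusaviskud → fusaviskuz
  rule 5: no change — fusaviskuz
  ⇒ Kuvate fusaviskuz
If borrowed from Irrevic 'fotavisgoz' after the early changes, it would undergo only the recent ones:
  rule 4 (unconditioned shift): no change (fotavisgoz)
  rule 5 (debuccalisation): no change (fotavisgoz)
  ⇒ as a loan: fotavisgoz
Kuvate 'fusaviskuz' matches the inherited outcome exactly, so it is an inherited cognate, not a loan.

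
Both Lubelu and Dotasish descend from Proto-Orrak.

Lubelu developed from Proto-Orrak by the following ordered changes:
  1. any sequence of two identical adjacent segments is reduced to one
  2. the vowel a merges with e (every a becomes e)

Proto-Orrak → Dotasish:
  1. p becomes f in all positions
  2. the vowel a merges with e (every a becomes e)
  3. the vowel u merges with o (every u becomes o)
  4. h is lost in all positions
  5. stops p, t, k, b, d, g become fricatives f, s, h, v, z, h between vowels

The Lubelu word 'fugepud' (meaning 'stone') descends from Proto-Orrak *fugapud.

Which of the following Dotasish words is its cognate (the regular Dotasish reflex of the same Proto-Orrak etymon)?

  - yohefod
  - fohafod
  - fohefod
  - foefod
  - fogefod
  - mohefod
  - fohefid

fohefod

Dotasish: start from *fugapud.
  rule 1 (unconditioned shift): fugapud → fugafud
  rule 2 (vowel merger): fugafud → fugefud
  rule 3 (vowel merger): fugefud → fogefod
  rule 4: no change — fogefod
  rule 5 (intervocalic lenition): fogefod → fohefod
  ⇒ Dotasish fohefod
Among the options, 'fohefod' alone shows every Dotasish change applied in order.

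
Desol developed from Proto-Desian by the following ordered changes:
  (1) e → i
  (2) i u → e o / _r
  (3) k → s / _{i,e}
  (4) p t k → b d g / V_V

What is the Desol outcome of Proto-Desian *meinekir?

miiniser

Desol: *meinekir
  meinekir → miinikir   [vowel merger]
  miinikir → miiniker   [pre-rhotic lowering]
  miiniker → miiniser   [palatalisation]
  miiniser (rule 4 does not apply)
  giving Desol miiniser.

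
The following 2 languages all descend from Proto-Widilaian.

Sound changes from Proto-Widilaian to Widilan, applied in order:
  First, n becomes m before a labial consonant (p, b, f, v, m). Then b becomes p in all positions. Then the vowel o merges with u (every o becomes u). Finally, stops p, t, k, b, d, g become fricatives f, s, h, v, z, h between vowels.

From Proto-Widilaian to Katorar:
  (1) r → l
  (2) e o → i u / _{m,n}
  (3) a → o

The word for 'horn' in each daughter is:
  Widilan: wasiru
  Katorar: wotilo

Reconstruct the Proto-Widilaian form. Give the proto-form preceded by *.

Position 5: Widilan has r, Katorar has l. Widilan preserves r here (none of its changes turn any other segment into r), so the proto-segment is *r.
Position 6: Widilan has u, Katorar has o. Taking the neighbouring segments as reconstructed: Widilan u could go back to *o or *u; Katorar o could go back to *a or *o — the one source consistent with every daughter is *o.
Position 2: Widilan has a, Katorar has o. Widilan preserves a here (none of its changes turn any other segment into a), so the proto-segment is *a.
This points to *watiro. Verify forward in each daughter:
Widilan: *watiro
  watiro (rule 1 does not apply)
  watiro (rule 2 does not apply)
  watiro → watiru   [vowel merger]
  watiru → wasiru   [intervocalic lenition]
  giving Widilan wasiru.
Katorar: *watiro
  watiro → watilo   [unconditioned shift]
  watilo (rule 2 does not apply)
  watilo → wotilo   [vowel merger]
  giving Katorar wotilo.
*watiro is the unique common source.

*watiro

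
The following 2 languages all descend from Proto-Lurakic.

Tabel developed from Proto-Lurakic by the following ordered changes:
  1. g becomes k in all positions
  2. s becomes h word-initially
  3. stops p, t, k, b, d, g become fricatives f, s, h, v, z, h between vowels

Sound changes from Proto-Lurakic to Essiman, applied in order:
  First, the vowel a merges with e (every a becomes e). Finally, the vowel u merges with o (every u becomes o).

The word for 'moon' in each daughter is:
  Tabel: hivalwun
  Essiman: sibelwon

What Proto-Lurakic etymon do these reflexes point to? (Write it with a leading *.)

*sibalwun

Position 3: Tabel has v, Essiman has b. Essiman preserves b here (none of its changes turn any other segment into b), so the proto-segment is *b.
Position 4: Tabel has a, Essiman has e. Tabel preserves a here (none of its changes turn any other segment into a), so the proto-segment is *a.
Position 7: Tabel has u, Essiman has o. Tabel preserves u here (none of its changes turn any other segment into u), so the proto-segment is *u.
Continuing position by position gives *sibalwun; check it forward:
Tabel: start from *sibalwun.
  rule 1: no change — sibalwun
  rule 2 (debuccalisation): sibalwun → hibalwun
  rule 3 (intervocalic lenition): hibalwun → hivalwun
  ⇒ Tabel hivalwun
Essiman: start from *sibalwun.
  rule 1 (vowel merger): sibalwun → sibelwun
  rule 2 (vowel merger): sibelwun → sibelwon
  ⇒ Essiman sibelwon
*sibalwun is the unique common source.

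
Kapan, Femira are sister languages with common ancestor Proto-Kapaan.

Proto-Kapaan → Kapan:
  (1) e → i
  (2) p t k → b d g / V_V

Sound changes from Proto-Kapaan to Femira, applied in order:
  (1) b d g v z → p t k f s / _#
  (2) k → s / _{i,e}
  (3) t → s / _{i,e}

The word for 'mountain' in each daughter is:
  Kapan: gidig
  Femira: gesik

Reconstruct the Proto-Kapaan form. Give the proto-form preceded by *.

Position 3: Kapan has d, Femira has s. Taking the neighbouring segments as reconstructed: Kapan d could go back to *t or *d; Femira s could go back to *t or *k or *s — the one source consistent with every daughter is *t.
Position 5: Kapan has g, Femira has k. Taking the neighbouring segments as reconstructed: Kapan g can only go back to *g; Femira k could go back to *k or *g — the one source consistent with every daughter is *g.
Position 2: Kapan has i, Femira has e. Femira preserves e here (none of its changes turn any other segment into e), so the proto-segment is *e.
This points to *getig. Verify forward in each daughter:
Kapan: *getig > gitig > gidig  (by vowel merger, intervocalic voicing)
Femira: *getig
  getig → getik   [final devoicing]
  getik (rule 2 does not apply)
  getik → gesik   [palatalisation]
  giving Femira gesik.
Only *getig yields all of Kapan gidig, Femira gesik.

*getig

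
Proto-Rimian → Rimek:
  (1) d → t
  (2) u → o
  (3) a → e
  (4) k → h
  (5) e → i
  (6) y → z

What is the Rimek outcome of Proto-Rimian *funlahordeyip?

Rimek: start from *funlahordeyip.
  rule 1 (unconditioned shift): funlahordeyip → funlahorteyip
  rule 2 (vowel merger): funlahorteyip → fonlahorteyip
  rule 3 (vowel merger): fonlahorteyip → fonlehorteyip
  rule 4: no change — fonlehorteyip
  rule 5 (vowel merger): fonlehorteyip → fonlihortiyip
  rule 6 (unconditioned shift): fonlihortiyip → fonlihortizip
  ⇒ Rimek fonlihortizip

fonlihortizip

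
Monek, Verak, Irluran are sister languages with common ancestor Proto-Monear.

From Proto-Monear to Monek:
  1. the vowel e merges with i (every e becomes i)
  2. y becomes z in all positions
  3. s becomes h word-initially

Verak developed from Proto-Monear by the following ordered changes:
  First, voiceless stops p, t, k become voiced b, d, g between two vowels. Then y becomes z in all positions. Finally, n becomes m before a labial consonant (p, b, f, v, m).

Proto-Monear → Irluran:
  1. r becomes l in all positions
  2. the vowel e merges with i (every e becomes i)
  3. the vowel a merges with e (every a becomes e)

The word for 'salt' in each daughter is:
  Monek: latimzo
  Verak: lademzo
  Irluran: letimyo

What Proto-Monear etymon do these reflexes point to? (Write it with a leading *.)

*latemyo

Position 2: Monek has a, Verak has a, Irluran has e. Monek preserves a here (none of its changes turn any other segment into a), so the proto-segment is *a.
Position 4: Monek has i, Verak has e, Irluran has i. Verak preserves e here (none of its changes turn any other segment into e), so the proto-segment is *e.
This points to *latemyo. Verify forward in each daughter:
Monek: *latemyo > latimyo > latimzo  (by vowel merger, unconditioned shift)
Verak: *latemyo
  latemyo → lademyo   [intervocalic voicing]
  lademyo → lademzo   [unconditioned shift]
  lademzo (rule 3 does not apply)
  giving Verak lademzo.
Irluran: *latemyo
  latemyo (rule 1 does not apply)
  latemyo → latimyo   [vowel merger]
  latimyo → letimyo   [vowel merger]
  giving Irluran letimyo.
Only *latemyo yields all of Monek latimzo, Verak lademzo, Irluran letimyo.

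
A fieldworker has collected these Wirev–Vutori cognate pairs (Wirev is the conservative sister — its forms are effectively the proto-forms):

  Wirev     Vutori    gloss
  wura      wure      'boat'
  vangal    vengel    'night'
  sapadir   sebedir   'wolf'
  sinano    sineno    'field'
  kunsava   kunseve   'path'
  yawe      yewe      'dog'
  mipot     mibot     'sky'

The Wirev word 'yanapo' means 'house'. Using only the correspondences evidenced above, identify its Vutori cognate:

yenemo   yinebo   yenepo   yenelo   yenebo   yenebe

yenebo

vangal ~ vengel, sinano ~ sineno — Wirev a corresponds to Vutori e after a consonant, before a nasal.
sapadir ~ sebedir — Wirev a corresponds to Vutori e after a consonant, before a labial obstruent.
mipot ~ mibot — Wirev p corresponds to Vutori b between vowels (before a back vowel).
Applying these to Wirev 'yanapo':
  yanapo → yenapo   (a→e after a consonant, before a nasal)
  yenapo → yenepo   (a→e after a consonant, before a labial obstruent)
  yenepo → yenebo   (p→b between vowels (before a back vowel))
So the Vutori cognate is 'yenebo'.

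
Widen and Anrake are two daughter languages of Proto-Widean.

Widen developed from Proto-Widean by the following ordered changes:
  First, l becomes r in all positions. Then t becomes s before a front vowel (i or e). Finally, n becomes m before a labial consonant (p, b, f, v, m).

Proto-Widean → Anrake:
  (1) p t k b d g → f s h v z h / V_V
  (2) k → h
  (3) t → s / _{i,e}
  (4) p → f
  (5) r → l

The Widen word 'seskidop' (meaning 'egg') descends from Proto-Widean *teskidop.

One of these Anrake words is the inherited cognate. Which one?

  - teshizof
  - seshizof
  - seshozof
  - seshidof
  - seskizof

seshizof

Anrake: start from *teskidop.
  rule 1 (intervocalic lenition): teskidop → teskizop
  rule 2 (unconditioned shift): teskizop → teshizop
  rule 3 (palatalisation): teshizop → seshizop
  rule 4 (unconditioned shift): seshizop → seshizof
  rule 5: no change — seshizof
  ⇒ Anrake seshizof
Only 'seshizof' matches the regular Anrake development of *teskidop.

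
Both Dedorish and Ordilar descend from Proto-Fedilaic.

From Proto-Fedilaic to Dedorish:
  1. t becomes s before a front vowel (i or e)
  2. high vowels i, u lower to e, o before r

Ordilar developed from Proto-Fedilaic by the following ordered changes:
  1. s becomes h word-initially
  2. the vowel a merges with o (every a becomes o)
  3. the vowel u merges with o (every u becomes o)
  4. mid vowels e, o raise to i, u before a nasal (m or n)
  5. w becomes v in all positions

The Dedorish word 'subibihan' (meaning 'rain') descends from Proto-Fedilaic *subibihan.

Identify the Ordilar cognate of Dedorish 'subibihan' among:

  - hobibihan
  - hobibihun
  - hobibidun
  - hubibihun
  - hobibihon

hobibihun

Ordilar: *subibihan > hubibihan > hubibihon > hobibihon > hobibihun  (by debuccalisation, vowel merger, vowel merger, pre-nasal raising)
Only 'hobibihun' matches the regular Ordilar development of *subibihan.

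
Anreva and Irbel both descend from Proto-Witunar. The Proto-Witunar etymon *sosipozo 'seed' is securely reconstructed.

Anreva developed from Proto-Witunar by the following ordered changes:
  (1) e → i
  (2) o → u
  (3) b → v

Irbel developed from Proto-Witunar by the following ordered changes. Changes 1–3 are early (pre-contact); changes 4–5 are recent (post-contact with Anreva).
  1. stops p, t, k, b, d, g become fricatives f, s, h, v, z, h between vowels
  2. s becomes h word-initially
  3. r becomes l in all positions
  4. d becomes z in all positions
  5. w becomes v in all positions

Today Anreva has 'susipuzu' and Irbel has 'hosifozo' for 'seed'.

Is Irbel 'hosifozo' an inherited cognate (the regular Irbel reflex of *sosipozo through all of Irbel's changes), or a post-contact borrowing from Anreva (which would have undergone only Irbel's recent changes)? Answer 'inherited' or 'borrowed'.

inherited

If inherited, *sosipozo would pass through all of Irbel's changes:
Irbel: start from *sosipozo.
  rule 1 (intervocalic lenition): sosipozo → sosifozo
  rule 2 (debuccalisation): sosifozo → hosifozo
  rule 3: no change — hosifozo
  rule 4: no change — hosifozo
  rule 5: no change — hosifozo
  ⇒ Irbel hosifozo
If borrowed from Anreva 'susipuzu' after the early changes, it would undergo only the recent ones:
  rule 4 (unconditioned shift): no change (susipuzu)
  rule 5 (unconditioned shift): no change (susipuzu)
  ⇒ as a loan: susipuzu
Irbel 'hosifozo' matches the inherited outcome exactly, so it is an inherited cognate, not a loan.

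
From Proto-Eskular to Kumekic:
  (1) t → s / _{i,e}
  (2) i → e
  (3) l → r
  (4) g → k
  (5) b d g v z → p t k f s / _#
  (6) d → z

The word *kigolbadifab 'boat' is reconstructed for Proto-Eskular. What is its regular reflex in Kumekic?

kekorbazefap

Kumekic: *kigolbadifab > kegolbadefab > kegorbadefab > kekorbadefab > kekorbadefap > kekorbazefap  (by vowel merger, unconditioned shift, unconditioned shift, final devoicing, unconditioned shift)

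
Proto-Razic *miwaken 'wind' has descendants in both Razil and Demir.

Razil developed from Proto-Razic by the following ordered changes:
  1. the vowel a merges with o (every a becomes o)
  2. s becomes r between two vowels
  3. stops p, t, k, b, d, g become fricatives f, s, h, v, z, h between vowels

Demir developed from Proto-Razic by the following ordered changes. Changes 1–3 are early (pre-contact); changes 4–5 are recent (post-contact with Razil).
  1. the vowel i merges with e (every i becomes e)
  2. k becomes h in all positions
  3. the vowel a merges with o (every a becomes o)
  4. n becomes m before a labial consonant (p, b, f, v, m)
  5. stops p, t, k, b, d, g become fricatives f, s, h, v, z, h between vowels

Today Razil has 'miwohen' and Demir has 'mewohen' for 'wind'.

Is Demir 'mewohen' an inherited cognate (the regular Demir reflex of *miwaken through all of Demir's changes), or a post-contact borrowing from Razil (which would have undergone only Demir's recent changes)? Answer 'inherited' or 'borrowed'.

If inherited, *miwaken would pass through all of Demir's changes:
Demir: *miwaken > mewaken > mewahen > mewohen  (by vowel merger, unconditioned shift, vowel merger)
If borrowed from Razil 'miwohen' after the early changes, it would undergo only the recent ones:
  rule 4 (nasal place assimilation): no change (miwohen)
  rule 5 (intervocalic lenition): no change (miwohen)
  ⇒ as a loan: miwohen
Demir 'mewohen' matches the inherited outcome exactly, so it is an inherited cognate, not a loan.

inherited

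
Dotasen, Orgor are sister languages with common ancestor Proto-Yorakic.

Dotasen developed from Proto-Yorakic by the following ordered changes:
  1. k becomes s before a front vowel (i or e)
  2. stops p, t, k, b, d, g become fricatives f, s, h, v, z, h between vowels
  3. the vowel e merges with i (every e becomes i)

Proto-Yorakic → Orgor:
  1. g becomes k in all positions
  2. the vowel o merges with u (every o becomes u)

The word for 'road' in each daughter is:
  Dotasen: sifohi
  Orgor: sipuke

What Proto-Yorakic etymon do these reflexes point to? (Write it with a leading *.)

*sipoge

Position 4: Dotasen has o, Orgor has u. Dotasen preserves o here (none of its changes turn any other segment into o), so the proto-segment is *o.
Position 6: Dotasen has i, Orgor has e. Orgor preserves e here (none of its changes turn any other segment into e), so the proto-segment is *e.
Continuing position by position gives *sipoge; check it forward:
Dotasen: *sipoge
  sipoge (rule 1 does not apply)
  sipoge → sifohe   [intervocalic lenition]
  sifohe → sifohi   [vowel merger]
  giving Dotasen sifohi.
Orgor: *sipoge
  sipoge → sipoke   [unconditioned shift]
  sipoke → sipuke   [vowel merger]
  giving Orgor sipuke.
No other proto-form is consistent with every reflex, so the reconstruction is *sipoge.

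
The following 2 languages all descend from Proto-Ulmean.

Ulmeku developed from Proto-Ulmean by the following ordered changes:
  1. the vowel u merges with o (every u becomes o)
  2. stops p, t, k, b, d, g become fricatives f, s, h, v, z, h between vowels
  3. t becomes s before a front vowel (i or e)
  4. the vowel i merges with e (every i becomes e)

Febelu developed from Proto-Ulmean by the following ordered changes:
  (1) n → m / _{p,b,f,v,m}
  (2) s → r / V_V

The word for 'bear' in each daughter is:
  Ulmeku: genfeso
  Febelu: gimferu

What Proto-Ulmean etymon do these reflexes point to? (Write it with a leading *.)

Position 3: Ulmeku has n, Febelu has m. Ulmeku preserves n here (none of its changes turn any other segment into n), so the proto-segment is *n.
Position 6: Ulmeku has s, Febelu has r. Taking the neighbouring segments as reconstructed: Ulmeku s could go back to *t or *s; Febelu r could go back to *s or *r — the one source consistent with every daughter is *s.
Position 2: Ulmeku has e, Febelu has i. Febelu preserves i here (none of its changes turn any other segment into i), so the proto-segment is *i.
Continuing position by position gives *ginfesu; check it forward:
Ulmeku: *ginfesu
  ginfesu → ginfeso   [vowel merger]
  ginfeso (rule 2 does not apply)
  ginfeso (rule 3 does not apply)
  ginfeso → genfeso   [vowel merger]
  giving Ulmeku genfeso.
Febelu: *ginfesu > gimfesu > gimferu  (by nasal place assimilation, rhotacism)
No other proto-form is consistent with every reflex, so the reconstruction is *ginfesu.

*ginfesu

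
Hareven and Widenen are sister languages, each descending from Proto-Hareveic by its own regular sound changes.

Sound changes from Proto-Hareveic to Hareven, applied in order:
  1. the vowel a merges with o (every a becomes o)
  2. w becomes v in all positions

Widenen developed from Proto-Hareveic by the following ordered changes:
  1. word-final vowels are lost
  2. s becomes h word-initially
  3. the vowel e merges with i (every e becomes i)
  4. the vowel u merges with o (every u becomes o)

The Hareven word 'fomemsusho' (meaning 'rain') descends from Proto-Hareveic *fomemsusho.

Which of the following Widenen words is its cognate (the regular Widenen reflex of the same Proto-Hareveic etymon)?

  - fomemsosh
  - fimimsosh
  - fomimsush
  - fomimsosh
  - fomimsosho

Widenen: *fomemsusho
  fomemsusho → fomemsush   [apocope]
  fomemsush (rule 2 does not apply)
  fomemsush → fomimsush   [vowel merger]
  fomimsush → fomimsosh   [vowel merger]
  giving Widenen fomimsosh.
The other candidates each miss or misapply at least one Widenen change.

fomimsosh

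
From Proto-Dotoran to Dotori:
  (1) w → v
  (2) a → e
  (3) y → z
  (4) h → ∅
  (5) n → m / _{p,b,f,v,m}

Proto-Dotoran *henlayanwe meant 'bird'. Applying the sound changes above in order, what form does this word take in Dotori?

Dotori: *henlayanwe
  henlayanwe → henlayanve   [unconditioned shift]
  henlayanve → henleyenve   [vowel merger]
  henleyenve → henlezenve   [unconditioned shift]
  henlezenve → enlezenve   [h-loss]
  enlezenve → enlezemve   [nasal place assimilation]
  giving Dotori enlezemve.

enlezemve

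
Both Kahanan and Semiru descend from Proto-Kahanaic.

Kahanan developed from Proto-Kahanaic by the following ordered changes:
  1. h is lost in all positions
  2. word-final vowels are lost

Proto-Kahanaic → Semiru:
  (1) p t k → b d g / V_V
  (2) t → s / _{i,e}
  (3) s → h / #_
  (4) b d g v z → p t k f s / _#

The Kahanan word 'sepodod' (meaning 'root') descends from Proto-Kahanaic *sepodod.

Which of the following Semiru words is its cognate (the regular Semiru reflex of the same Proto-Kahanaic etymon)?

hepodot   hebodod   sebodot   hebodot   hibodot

Semiru: *sepodod
  sepodod → sebodod   [intervocalic voicing]
  sebodod (rule 2 does not apply)
  sebodod → hebodod   [debuccalisation]
  hebodod → hebodot   [final devoicing]
  giving Semiru hebodot.
Only 'hebodot' matches the regular Semiru development of *sepodod.

hebodot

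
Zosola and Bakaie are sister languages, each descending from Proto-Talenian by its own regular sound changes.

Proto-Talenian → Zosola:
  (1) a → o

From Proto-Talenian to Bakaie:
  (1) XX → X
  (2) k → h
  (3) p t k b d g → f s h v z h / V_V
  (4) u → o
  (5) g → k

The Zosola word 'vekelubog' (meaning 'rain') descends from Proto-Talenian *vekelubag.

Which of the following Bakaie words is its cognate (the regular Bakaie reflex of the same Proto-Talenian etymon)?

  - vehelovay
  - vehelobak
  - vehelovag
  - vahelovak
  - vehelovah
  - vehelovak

Bakaie: *vekelubag > vehelubag > veheluvag > vehelovag > vehelovak  (by unconditioned shift, intervocalic lenition, vowel merger, unconditioned shift)

vehelovak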